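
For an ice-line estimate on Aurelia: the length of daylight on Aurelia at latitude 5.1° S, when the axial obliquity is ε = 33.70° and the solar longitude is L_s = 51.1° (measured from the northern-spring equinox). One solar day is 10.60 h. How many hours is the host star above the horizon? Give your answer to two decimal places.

5.16 h

Solar declination: sin δ = sin ε · sin L_s = sin 33.70° × sin 51.1° = 0.43180, so δ = +25.582°.
cos h₀ = −tan ϕ · tan δ = −tan(-5.1°) × tan(+25.582°) = 0.0427, so h₀ = 1.5281 rad = 87.55°.
Daylight = 2h₀/(2π) × 10.60 h = (1.5281/π) × 10.60 = 5.16 h.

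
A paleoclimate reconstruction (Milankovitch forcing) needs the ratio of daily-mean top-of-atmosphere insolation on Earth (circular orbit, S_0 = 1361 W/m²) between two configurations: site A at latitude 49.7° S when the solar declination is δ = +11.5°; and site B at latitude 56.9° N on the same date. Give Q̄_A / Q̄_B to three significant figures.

— Configuration A (ϕ=-49.7°):
cos h₀ = −tan(-49.7°) tan(+11.500°) = 0.2399, h₀ = 1.3285 rad.
Bracket: h₀ sin ϕ sin δ + cos ϕ cos δ sin h₀ = 1.3285×-0.76267×0.19937 + 0.64679×0.97992×0.97080 = -0.202003 + 0.615295 = 0.413292.
Q̄ = (S_0/π) × [bracket] = (1361/π) × 0.413292 = 179.05 W/m².
— Configuration B (ϕ=+56.9°):
cos h₀ = −tan(+56.9°) tan(+11.500°) = -0.3121, h₀ = 1.8882 rad.
Bracket: h₀ sin ϕ sin δ + cos ϕ cos δ sin h₀ = 1.8882×0.83772×0.19937 + 0.54610×0.97992×0.95005 = 0.315360 + 0.508404 = 0.823764.
Q̄ = (S_0/π) × [bracket] = (1361/π) × 0.823764 = 356.87 W/m².
Ratio Q̄_A / Q̄_B = 179.05 / 356.87 = 0.5017.

Q̄_A / Q̄_B ≈ 0.502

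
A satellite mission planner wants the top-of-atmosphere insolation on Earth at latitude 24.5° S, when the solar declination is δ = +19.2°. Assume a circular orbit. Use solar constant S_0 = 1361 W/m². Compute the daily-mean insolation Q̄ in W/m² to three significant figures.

Q̄ ≈ 284 W/m²

cos h₀ = −tan(-24.5°) tan(+19.200°) = 0.1587, h₀ = 1.4114 rad.
Bracket: h₀ sin ϕ sin δ + cos ϕ cos δ sin h₀ = 1.4114×-0.41469×0.32887 + 0.90996×0.94438×0.98733 = -0.192485 + 0.848460 = 0.655975.
Q̄ = (S_0/π) × [bracket] = (1361/π) × 0.655975 = 284.2 W/m².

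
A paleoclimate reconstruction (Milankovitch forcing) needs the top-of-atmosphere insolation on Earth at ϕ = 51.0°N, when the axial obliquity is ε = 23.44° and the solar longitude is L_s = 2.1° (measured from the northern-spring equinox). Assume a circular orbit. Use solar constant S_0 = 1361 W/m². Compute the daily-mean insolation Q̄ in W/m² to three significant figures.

Q̄ ≈ 280 W/m²

Solar declination: sin δ = sin ε · sin L_s = sin 23.44° × sin 2.1° = 0.01458, so δ = +0.835°.
cos h₀ = −tan(+51.0°) tan(+0.835°) = -0.0180, h₀ = 1.5888 rad.
Bracket: h₀ sin ϕ sin δ + cos ϕ cos δ sin h₀ = 1.5888×0.77715×0.01458 + 0.62932×0.99989×0.99984 = 0.018002 + 0.629150 = 0.647152.
Q̄ = (S_0/π) × [bracket] = (1361/π) × 0.647152 = 280.4 W/m².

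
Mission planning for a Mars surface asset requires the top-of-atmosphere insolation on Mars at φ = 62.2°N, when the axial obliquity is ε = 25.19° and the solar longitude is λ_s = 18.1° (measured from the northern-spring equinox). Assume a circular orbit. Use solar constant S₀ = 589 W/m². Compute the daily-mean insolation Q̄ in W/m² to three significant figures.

Q̄ ≈ 124 W/m²

Solar declination: sin δ = sin ε · sin λ_s = sin 25.19° × sin 18.1° = 0.13223, so δ = +7.599°.
cos H₀ = −tan(+62.2°) tan(+7.599°) = -0.2530, H₀ = 1.8266 rad.
Bracket: H₀ sin φ sin δ + cos φ cos δ sin H₀ = 1.8266×0.88458×0.13223 + 0.46639×0.99122×0.96746 = 0.213654 + 0.447252 = 0.660906.
Q̄ = (S₀/π) × [bracket] = (589/π) × 0.660906 = 123.9 W/m².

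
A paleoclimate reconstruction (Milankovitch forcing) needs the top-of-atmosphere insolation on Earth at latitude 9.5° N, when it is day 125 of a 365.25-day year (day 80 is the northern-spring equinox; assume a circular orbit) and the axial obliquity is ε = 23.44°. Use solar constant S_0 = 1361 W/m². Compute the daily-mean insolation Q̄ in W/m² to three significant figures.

Q̄ ≈ 442 W/m²

Solar longitude: L_s = 360° × (125 − 80)/365.25 = 44.353°.
sin δ = sin 23.44° × sin 44.353° = 0.27809, so δ = +16.146°.
cos h₀ = −tan(+9.5°) tan(+16.146°) = -0.0484, h₀ = 1.6193 rad.
Bracket: h₀ sin ϕ sin δ + cos ϕ cos δ sin h₀ = 1.6193×0.16505×0.27809 + 0.98629×0.96056×0.99883 = 0.074324 + 0.946282 = 1.020606.
Q̄ = (S_0/π) × [bracket] = (1361/π) × 1.020606 = 442.1 W/m².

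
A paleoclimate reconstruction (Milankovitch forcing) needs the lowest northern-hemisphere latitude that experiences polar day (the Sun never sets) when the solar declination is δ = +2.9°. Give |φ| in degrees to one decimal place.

Polar day requires cos H₀ = −tan φ tan δ ≤ −1, i.e. tan φ tan δ ≥ 1.
The boundary is |tan φ| · |tan δ| = 1, so |φ| = 90° − |δ| = 90° − 2.9° = 87.1° in the northern hemisphere.

|φ| = 87.1°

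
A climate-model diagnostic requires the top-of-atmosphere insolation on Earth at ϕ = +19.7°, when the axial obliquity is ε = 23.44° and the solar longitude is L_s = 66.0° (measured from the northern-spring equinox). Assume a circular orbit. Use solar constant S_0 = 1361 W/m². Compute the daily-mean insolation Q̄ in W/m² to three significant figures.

Q̄ ≈ 467 W/m²

Solar declination: sin δ = sin ε · sin L_s = sin 23.44° × sin 66.0° = 0.36340, so δ = +21.309°.
cos h₀ = −tan(+19.7°) tan(+21.309°) = -0.1397, h₀ = 1.7109 rad.
Bracket: h₀ sin ϕ sin δ + cos ϕ cos δ sin h₀ = 1.7109×0.33710×0.36340 + 0.94147×0.93163×0.99020 = 0.209589 + 0.868506 = 1.078095.
Q̄ = (S_0/π) × [bracket] = (1361/π) × 1.078095 = 467.1 W/m².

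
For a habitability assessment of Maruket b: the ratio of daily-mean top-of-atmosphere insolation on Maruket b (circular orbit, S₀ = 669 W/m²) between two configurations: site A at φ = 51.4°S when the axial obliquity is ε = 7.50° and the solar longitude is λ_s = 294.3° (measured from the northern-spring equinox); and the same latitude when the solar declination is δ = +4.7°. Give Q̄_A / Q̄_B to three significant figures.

— Configuration A (φ=-51.4°):
Solar declination: sin δ = sin ε · sin λ_s = sin 7.50° × sin 294.3° = -0.11896, so δ = -6.832°.
cos H₀ = −tan(-51.4°) tan(-6.832°) = -0.1501, H₀ = 1.7215 rad.
Bracket: H₀ sin φ sin δ + cos φ cos δ sin H₀ = 1.7215×-0.78152×-0.11896 + 0.62388×0.99290×0.98867 = 0.160047 + 0.612432 = 0.772479.
Q̄ = (S₀/π) × [bracket] = (669/π) × 0.772479 = 164.50 W/m².
— Configuration B (φ=-51.4°):
cos H₀ = −tan(-51.4°) tan(+4.700°) = 0.1030, H₀ = 1.4676 rad.
Bracket: H₀ sin φ sin δ + cos φ cos δ sin H₀ = 1.4676×-0.78152×0.08194 + 0.62388×0.99664×0.99468 = -0.093982 + 0.618476 = 0.524494.
Q̄ = (S₀/π) × [bracket] = (669/π) × 0.524494 = 111.69 W/m².
Ratio Q̄_A / Q̄_B = 164.50 / 111.69 = 1.473.

Q̄_A / Q̄_B ≈ 1.47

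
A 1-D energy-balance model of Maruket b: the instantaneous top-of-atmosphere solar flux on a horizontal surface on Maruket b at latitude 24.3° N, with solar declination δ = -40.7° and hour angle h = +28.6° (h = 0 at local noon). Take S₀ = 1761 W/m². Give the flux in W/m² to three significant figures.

596 W/m²

cos θ_z = sin φ sin δ + cos φ cos δ cos h = -0.268348 + 0.606656 = 0.338308.
Flux = S₀ · cos θ_z = 1761 × 0.338308 = 595.8 W/m².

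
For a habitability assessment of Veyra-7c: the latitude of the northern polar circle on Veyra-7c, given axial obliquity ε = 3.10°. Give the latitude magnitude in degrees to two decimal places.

The polar circle is the lowest latitude that experiences at least one full rotation of continuous daylight at the northern-summer solstice; it lies at |φ| = 90° − ε = 90° − 3.10° = 86.90°.

86.90°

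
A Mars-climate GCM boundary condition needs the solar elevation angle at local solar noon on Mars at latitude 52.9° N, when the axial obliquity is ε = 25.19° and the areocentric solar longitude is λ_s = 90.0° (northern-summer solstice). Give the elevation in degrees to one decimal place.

62.3°

sin δ = sin 25.19° × sin 90.0° = 0.42562, so δ = +25.190°.
At local noon the hour angle is zero, so the zenith angle equals |φ − δ| = |+52.9° − (+25.190°)| = 27.710°.
Elevation = 90° − 27.710° = 62.3°.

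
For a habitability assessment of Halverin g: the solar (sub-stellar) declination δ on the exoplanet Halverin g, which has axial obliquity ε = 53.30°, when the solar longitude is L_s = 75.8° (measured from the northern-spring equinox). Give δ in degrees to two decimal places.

δ = +51.01°

sin δ = sin ε · sin L_s = sin 53.30° × sin 75.8° = 0.777278.
δ = arcsin(0.777278) = +51.01°.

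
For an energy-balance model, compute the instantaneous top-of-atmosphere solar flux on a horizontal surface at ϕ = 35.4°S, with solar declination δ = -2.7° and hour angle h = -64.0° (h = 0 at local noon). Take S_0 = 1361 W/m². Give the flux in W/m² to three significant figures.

cos θ_z = sin ϕ sin δ + cos ϕ cos δ cos h = 0.027288 + 0.356932 = 0.384220.
Flux = S_0 · cos θ_z = 1361 × 0.384220 = 522.9 W/m².

523 W/m²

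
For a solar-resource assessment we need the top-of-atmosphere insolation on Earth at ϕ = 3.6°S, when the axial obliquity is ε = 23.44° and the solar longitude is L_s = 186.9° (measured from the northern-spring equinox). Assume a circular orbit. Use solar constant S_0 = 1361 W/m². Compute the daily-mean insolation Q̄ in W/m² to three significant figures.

Q̄ ≈ 434 W/m²

Solar declination: sin δ = sin ε · sin L_s = sin 23.44° × sin 186.9° = -0.04779, so δ = -2.739°.
cos h₀ = −tan(-3.6°) tan(-2.739°) = -0.0030, h₀ = 1.5738 rad.
Bracket: h₀ sin ϕ sin δ + cos ϕ cos δ sin h₀ = 1.5738×-0.06279×-0.04779 + 0.99803×0.99886×1.00000 = 0.004723 + 0.996892 = 1.001615.
Q̄ = (S_0/π) × [bracket] = (1361/π) × 1.001615 = 433.9 W/m².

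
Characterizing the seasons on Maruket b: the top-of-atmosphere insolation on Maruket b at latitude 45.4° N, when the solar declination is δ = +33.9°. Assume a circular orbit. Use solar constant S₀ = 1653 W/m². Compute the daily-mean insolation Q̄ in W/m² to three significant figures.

cos H₀ = −tan(+45.4°) tan(+33.900°) = -0.6814, H₀ = 2.3205 rad.
Bracket: H₀ sin φ sin δ + cos φ cos δ sin H₀ = 2.3205×0.71203×0.55775 + 0.70215×0.83001×0.73189 = 0.921551 + 0.426539 = 1.348090.
Q̄ = (S₀/π) × [bracket] = (1653/π) × 1.348090 = 709.3 W/m².

Q̄ ≈ 709 W/m²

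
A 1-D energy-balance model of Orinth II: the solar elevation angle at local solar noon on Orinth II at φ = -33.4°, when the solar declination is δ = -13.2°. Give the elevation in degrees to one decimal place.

At local noon the hour angle is zero, so the zenith angle equals |φ − δ| = |-33.4° − (-13.200°)| = 20.200°.
Elevation = 90° − 20.200° = 69.8°.

69.8°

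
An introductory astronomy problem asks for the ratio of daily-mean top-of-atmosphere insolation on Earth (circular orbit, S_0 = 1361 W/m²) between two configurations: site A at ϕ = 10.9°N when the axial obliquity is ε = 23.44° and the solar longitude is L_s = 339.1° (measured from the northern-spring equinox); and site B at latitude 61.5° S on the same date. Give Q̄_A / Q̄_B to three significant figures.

Q̄_A / Q̄_B ≈ 1.36

— Configuration A (ϕ=+10.9°):
Solar declination: sin δ = sin ε · sin L_s = sin 23.44° × sin 339.1° = -0.14191, so δ = -8.158°.
cos h₀ = −tan(+10.9°) tan(-8.158°) = 0.0276, h₀ = 1.5432 rad.
Bracket: h₀ sin ϕ sin δ + cos ϕ cos δ sin h₀ = 1.5432×0.18910×-0.14191 + 0.98196×0.98988×0.99962 = -0.041412 + 0.971653 = 0.930241.
Q̄ = (S_0/π) × [bracket] = (1361/π) × 0.930241 = 403.00 W/m².
— Configuration B (ϕ=-61.5°):
cos h₀ = −tan(-61.5°) tan(-8.158°) = -0.2640, h₀ = 1.8380 rad.
Bracket: h₀ sin ϕ sin δ + cos ϕ cos δ sin h₀ = 1.8380×-0.87882×-0.14191 + 0.47716×0.98988×0.96451 = 0.229223 + 0.455568 = 0.684791.
Q̄ = (S_0/π) × [bracket] = (1361/π) × 0.684791 = 296.66 W/m².
Ratio Q̄_A / Q̄_B = 403.00 / 296.66 = 1.358.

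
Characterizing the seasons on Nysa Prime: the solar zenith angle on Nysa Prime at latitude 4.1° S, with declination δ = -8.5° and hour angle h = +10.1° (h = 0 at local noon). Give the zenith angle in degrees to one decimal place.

cos θ_z = sin φ sin δ + cos φ cos δ cos h = 0.010568 + 0.971197 = 0.981765.
θ_z = arccos(0.981765) = 11.0°.

θ_z = 11.0°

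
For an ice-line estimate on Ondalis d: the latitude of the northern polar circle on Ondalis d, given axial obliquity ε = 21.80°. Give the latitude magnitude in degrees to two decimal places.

68.20°

The polar circle is the lowest latitude that experiences at least one full rotation of continuous daylight at the northern-summer solstice; it lies at |φ| = 90° − ε = 90° − 21.80° = 68.20°.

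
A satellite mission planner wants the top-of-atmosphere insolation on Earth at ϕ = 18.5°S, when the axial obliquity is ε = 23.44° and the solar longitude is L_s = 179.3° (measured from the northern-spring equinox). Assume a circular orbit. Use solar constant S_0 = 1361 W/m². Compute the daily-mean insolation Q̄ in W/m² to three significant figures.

Q̄ ≈ 410 W/m²

Solar declination: sin δ = sin ε · sin L_s = sin 23.44° × sin 179.3° = 0.00486, so δ = +0.278°.
cos h₀ = −tan(-18.5°) tan(+0.278°) = 0.0016, h₀ = 1.5692 rad.
Bracket: h₀ sin ϕ sin δ + cos ϕ cos δ sin h₀ = 1.5692×-0.31730×0.00486 + 0.94832×0.99999×1.00000 = -0.002420 + 0.948311 = 0.945891.
Q̄ = (S_0/π) × [bracket] = (1361/π) × 0.945891 = 409.8 W/m².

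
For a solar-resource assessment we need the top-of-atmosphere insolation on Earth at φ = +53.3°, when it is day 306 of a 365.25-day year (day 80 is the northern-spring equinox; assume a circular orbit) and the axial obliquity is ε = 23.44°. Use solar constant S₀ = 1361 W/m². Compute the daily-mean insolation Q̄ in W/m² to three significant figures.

Solar longitude: λ_s = 360° × (306 − 80)/365.25 = 222.752°.
sin δ = sin 23.44° × sin 222.752° = -0.27003, so δ = -15.666°.
cos H₀ = −tan(+53.3°) tan(-15.666°) = 0.3762, H₀ = 1.1851 rad.
Bracket: H₀ sin φ sin δ + cos φ cos δ sin H₀ = 1.1851×0.80178×-0.27003 + 0.59763×0.96285×0.92652 = -0.256580 + 0.533146 = 0.276566.
Q̄ = (S₀/π) × [bracket] = (1361/π) × 0.276566 = 119.8 W/m².

Q̄ ≈ 120 W/m²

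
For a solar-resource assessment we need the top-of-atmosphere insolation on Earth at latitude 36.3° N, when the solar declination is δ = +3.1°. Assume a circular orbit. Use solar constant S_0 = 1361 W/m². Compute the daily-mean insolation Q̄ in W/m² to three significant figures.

Q̄ ≈ 371 W/m²

cos h₀ = −tan(+36.3°) tan(+3.100°) = -0.0398, h₀ = 1.6106 rad.
Bracket: h₀ sin ϕ sin δ + cos ϕ cos δ sin h₀ = 1.6106×0.59201×0.05408 + 0.80593×0.99854×0.99921 = 0.051565 + 0.804118 = 0.855683.
Q̄ = (S_0/π) × [bracket] = (1361/π) × 0.855683 = 370.7 W/m².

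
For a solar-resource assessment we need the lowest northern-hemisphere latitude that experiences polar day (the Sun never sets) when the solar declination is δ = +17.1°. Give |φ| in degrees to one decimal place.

|φ| = 72.9°

Polar day requires cos H₀ = −tan φ tan δ ≤ −1, i.e. tan φ tan δ ≥ 1.
The boundary is |tan φ| · |tan δ| = 1, so |φ| = 90° − |δ| = 90° − 17.1° = 72.9° in the northern hemisphere.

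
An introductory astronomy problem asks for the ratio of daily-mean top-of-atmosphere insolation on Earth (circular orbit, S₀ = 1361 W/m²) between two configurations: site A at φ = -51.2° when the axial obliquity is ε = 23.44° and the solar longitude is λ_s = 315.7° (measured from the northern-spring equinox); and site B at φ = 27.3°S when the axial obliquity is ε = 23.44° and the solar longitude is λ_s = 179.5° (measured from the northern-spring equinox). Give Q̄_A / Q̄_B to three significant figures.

Q̄_A / Q̄_B ≈ 1.11

— Configuration A (φ=-51.2°):
Solar declination: sin δ = sin ε · sin λ_s = sin 23.44° × sin 315.7° = -0.27782, so δ = -16.130°.
cos H₀ = −tan(-51.2°) tan(-16.130°) = -0.3597, H₀ = 1.9387 rad.
Bracket: H₀ sin φ sin δ + cos φ cos δ sin H₀ = 1.9387×-0.77934×-0.27782 + 0.62660×0.96063×0.93307 = 0.419760 + 0.561644 = 0.981404.
Q̄ = (S₀/π) × [bracket] = (1361/π) × 0.981404 = 425.16 W/m².
— Configuration B (φ=-27.3°):
Solar declination: sin δ = sin ε · sin λ_s = sin 23.44° × sin 179.5° = 0.00347, so δ = +0.199°.
cos H₀ = −tan(-27.3°) tan(+0.199°) = 0.0018, H₀ = 1.5690 rad.
Bracket: H₀ sin φ sin δ + cos φ cos δ sin H₀ = 1.5690×-0.45865×0.00347 + 0.88862×0.99999×1.00000 = -0.002497 + 0.888611 = 0.886114.
Q̄ = (S₀/π) × [bracket] = (1361/π) × 0.886114 = 383.88 W/m².
Ratio Q̄_A / Q̄_B = 425.16 / 383.88 = 1.108.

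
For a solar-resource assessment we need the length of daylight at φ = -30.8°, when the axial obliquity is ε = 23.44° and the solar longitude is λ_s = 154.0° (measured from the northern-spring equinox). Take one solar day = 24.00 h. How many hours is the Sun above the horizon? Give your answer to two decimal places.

Solar declination: sin δ = sin ε · sin λ_s = sin 23.44° × sin 154.0° = 0.17438, so δ = +10.043°.
cos H₀ = −tan φ · tan δ = −tan(-30.8°) × tan(+10.043°) = 0.1056, so H₀ = 1.4650 rad = 83.94°.
Daylight = 2H₀/(2π) × 24.00 h = (1.4650/π) × 24.00 = 11.19 h.

11.19 h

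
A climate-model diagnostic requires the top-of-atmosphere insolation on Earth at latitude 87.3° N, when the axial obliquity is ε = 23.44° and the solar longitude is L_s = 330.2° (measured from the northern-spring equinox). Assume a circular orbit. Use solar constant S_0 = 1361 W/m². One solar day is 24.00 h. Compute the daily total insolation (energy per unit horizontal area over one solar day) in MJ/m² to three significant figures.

Solar declination: sin δ = sin ε · sin L_s = sin 23.44° × sin 330.2° = -0.19769, so δ = -11.402°.
cos h₀ = −tan(+87.3°) tan(-11.402°) = 4.2764 ≥ 1 ⇒ polar night, h₀ = 0 and Q̄ = 0.
Daily total = Q̄ × 24.00 h × 3600 s/h = 0.00 MJ/m².

0.00 MJ/m²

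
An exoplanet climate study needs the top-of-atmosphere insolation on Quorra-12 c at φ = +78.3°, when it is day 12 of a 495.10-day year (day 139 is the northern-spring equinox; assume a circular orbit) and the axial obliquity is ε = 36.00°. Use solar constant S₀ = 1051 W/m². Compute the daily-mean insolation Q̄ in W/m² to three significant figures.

Q̄ ≈ 0.00 W/m²

Solar longitude: λ_s = 360° × (12 − 139)/495.10 = -92.345°, i.e. -92.345° + 360° = 267.655°.
sin δ = sin 36.00° × sin 267.655° = -0.58729, so δ = -35.965°.
cos H₀ = −tan(+78.3°) tan(-35.965°) = 3.5039 ≥ 1 ⇒ polar night, H₀ = 0 and Q̄ = 0.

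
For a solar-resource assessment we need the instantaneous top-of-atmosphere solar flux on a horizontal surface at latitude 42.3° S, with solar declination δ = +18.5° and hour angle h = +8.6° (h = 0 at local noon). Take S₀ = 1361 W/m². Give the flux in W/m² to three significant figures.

cos θ_z = sin φ sin δ + cos φ cos δ cos h = -0.213550 + 0.693523 = 0.479973.
Flux = S₀ · cos θ_z = 1361 × 0.479973 = 653.2 W/m².

653 W/m²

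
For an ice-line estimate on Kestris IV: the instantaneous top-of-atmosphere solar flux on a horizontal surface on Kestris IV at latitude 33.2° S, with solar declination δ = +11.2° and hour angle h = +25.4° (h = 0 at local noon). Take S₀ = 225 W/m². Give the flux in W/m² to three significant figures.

143 W/m²

cos θ_z = sin φ sin δ + cos φ cos δ cos h = -0.106356 + 0.741483 = 0.635127.
Flux = S₀ · cos θ_z = 225 × 0.635127 = 142.9 W/m².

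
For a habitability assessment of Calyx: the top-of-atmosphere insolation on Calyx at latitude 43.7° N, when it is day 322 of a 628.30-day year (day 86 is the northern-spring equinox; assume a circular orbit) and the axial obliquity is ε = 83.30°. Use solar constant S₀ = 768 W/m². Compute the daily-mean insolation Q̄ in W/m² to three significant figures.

Q̄ ≈ 373 W/m²

Solar longitude: λ_s = 360° × (322 − 86)/628.30 = 135.222°.
sin δ = sin 83.30° × sin 135.222° = 0.69955, so δ = +44.391°.
cos H₀ = −tan(+43.7°) tan(+44.391°) = -0.9355, H₀ = 2.7805 rad.
Bracket: H₀ sin φ sin δ + cos φ cos δ sin H₀ = 2.7805×0.69088×0.69955 + 0.72297×0.71458×0.35328 = 1.343830 + 0.182511 = 1.526341.
Q̄ = (S₀/π) × [bracket] = (768/π) × 1.526341 = 373.1 W/m².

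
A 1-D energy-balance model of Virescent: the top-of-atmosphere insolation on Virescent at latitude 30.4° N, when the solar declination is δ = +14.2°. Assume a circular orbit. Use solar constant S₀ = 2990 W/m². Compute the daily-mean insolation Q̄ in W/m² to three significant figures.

Q̄ ≈ 990 W/m²

cos H₀ = −tan(+30.4°) tan(+14.200°) = -0.1485, H₀ = 1.7198 rad.
Bracket: H₀ sin φ sin δ + cos φ cos δ sin H₀ = 1.7198×0.50603×0.24531 + 0.86251×0.96945×0.98892 = 0.213486 + 0.826896 = 1.040382.
Q̄ = (S₀/π) × [bracket] = (2990/π) × 1.040382 = 990.2 W/m².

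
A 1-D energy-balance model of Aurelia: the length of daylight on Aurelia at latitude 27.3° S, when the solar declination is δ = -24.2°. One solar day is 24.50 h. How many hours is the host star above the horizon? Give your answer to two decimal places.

14.08 h

cos h₀ = −tan ϕ · tan δ = −tan(-27.3°) × tan(-24.200°) = -0.2320, so h₀ = 1.8049 rad = 103.41°.
Daylight = 2h₀/(2π) × 24.50 h = (1.8049/π) × 24.50 = 14.08 h.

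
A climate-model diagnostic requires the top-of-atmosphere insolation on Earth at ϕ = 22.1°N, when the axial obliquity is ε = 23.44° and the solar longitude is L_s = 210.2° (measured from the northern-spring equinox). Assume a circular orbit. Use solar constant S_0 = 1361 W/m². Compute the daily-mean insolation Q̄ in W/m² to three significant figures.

Q̄ ≈ 343 W/m²

Solar declination: sin δ = sin ε · sin L_s = sin 23.44° × sin 210.2° = -0.20010, so δ = -11.543°.
cos h₀ = −tan(+22.1°) tan(-11.543°) = 0.0829, h₀ = 1.4878 rad.
Bracket: h₀ sin ϕ sin δ + cos ϕ cos δ sin h₀ = 1.4878×0.37622×-0.20010 + 0.92653×0.97978×0.99656 = -0.112004 + 0.904673 = 0.792669.
Q̄ = (S_0/π) × [bracket] = (1361/π) × 0.792669 = 343.4 W/m².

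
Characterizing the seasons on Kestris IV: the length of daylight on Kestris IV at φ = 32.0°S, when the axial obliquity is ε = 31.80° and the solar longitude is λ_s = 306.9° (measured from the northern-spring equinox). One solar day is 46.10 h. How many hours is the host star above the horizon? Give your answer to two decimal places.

27.37 h

Solar declination: sin δ = sin ε · sin λ_s = sin 31.80° × sin 306.9° = -0.42140, so δ = -24.923°.
cos H₀ = −tan φ · tan δ = −tan(-32.0°) × tan(-24.923°) = -0.2904, so H₀ = 1.8654 rad = 106.88°.
Daylight = 2H₀/(2π) × 46.10 h = (1.8654/π) × 46.10 = 27.37 h.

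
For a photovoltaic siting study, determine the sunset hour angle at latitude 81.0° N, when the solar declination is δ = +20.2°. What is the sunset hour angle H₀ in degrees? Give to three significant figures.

H₀ = 180°

Sunrise equation: cos H₀ = −tan φ · tan δ = -2.3230 ≤ −1, so the Sun never sets (polar day) and H₀ = π.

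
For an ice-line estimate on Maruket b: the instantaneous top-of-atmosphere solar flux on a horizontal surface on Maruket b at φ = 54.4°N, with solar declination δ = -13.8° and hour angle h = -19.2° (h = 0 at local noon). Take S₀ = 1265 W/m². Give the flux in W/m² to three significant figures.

430 W/m²

cos θ_z = sin φ sin δ + cos φ cos δ cos h = -0.193952 + 0.533874 = 0.339922.
Flux = S₀ · cos θ_z = 1265 × 0.339922 = 430.0 W/m².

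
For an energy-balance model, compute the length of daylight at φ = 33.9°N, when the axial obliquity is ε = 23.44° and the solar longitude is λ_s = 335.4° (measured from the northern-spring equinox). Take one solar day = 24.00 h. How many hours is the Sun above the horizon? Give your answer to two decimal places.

11.14 h

Solar declination: sin δ = sin ε · sin λ_s = sin 23.44° × sin 335.4° = -0.16559, so δ = -9.532°.
cos H₀ = −tan φ · tan δ = −tan(+33.9°) × tan(-9.532°) = 0.1128, so H₀ = 1.4577 rad = 83.52°.
Daylight = 2H₀/(2π) × 24.00 h = (1.4577/π) × 24.00 = 11.14 h.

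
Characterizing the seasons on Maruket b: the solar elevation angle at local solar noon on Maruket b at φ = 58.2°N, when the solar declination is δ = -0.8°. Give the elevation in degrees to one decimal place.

At local noon the hour angle is zero, so the zenith angle equals |φ − δ| = |+58.2° − (-0.800°)| = 59.000°.
Elevation = 90° − 59.000° = 31.0°.

31.0°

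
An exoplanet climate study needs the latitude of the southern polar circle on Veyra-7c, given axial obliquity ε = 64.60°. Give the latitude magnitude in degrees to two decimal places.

25.40°

The polar circle is the lowest latitude that experiences at least one full rotation of continuous darkness at the northern-summer solstice; it lies at |ϕ| = 90° − ε = 90° − 64.60° = 25.40°.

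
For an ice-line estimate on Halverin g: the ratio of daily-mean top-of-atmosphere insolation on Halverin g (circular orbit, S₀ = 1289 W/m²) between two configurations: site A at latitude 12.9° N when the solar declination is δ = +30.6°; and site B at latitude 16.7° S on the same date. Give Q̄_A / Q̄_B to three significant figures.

— Configuration A (φ=+12.9°):
cos H₀ = −tan(+12.9°) tan(+30.600°) = -0.1354, H₀ = 1.7067 rad.
Bracket: H₀ sin φ sin δ + cos φ cos δ sin H₀ = 1.7067×0.22325×0.50904 + 0.97476×0.86074×0.99078 = 0.193955 + 0.831279 = 1.025234.
Q̄ = (S₀/π) × [bracket] = (1289/π) × 1.025234 = 420.65 W/m².
— Configuration B (φ=-16.7°):
cos H₀ = −tan(-16.7°) tan(+30.600°) = 0.1774, H₀ = 1.3924 rad.
Bracket: H₀ sin φ sin δ + cos φ cos δ sin H₀ = 1.3924×-0.28736×0.50904 + 0.95782×0.86074×0.98413 = -0.203677 + 0.811350 = 0.607673.
Q̄ = (S₀/π) × [bracket] = (1289/π) × 0.607673 = 249.33 W/m².
Ratio Q̄_A / Q̄_B = 420.65 / 249.33 = 1.687.

Q̄_A / Q̄_B ≈ 1.69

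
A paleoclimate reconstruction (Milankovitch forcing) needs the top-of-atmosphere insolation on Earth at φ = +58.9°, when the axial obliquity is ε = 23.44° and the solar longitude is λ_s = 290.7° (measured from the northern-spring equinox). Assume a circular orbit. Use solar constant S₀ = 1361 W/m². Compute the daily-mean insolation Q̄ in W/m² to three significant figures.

Q̄ ≈ 38.7 W/m²

Solar declination: sin δ = sin ε · sin λ_s = sin 23.44° × sin 290.7° = -0.37211, so δ = -21.846°.
cos H₀ = −tan(+58.9°) tan(-21.846°) = 0.6646, H₀ = 0.8439 rad.
Bracket: H₀ sin φ sin δ + cos φ cos δ sin H₀ = 0.8439×0.85627×-0.37211 + 0.51653×0.92819×0.74722 = -0.268889 + 0.358246 = 0.089357.
Q̄ = (S₀/π) × [bracket] = (1361/π) × 0.089357 = 38.71 W/m².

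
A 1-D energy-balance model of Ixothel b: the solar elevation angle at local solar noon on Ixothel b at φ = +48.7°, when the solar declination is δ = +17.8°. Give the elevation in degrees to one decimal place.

At local noon the hour angle is zero, so the zenith angle equals |φ − δ| = |+48.7° − (+17.800°)| = 30.900°.
Elevation = 90° − 30.900° = 59.1°.

59.1°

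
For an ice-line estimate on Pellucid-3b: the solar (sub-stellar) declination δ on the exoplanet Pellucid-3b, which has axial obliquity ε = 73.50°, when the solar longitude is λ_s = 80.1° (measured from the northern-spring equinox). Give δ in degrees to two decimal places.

δ = +70.83°

sin δ = sin ε · sin λ_s = sin 73.50° × sin 80.1° = 0.944542.
δ = arcsin(0.944542) = +70.83°.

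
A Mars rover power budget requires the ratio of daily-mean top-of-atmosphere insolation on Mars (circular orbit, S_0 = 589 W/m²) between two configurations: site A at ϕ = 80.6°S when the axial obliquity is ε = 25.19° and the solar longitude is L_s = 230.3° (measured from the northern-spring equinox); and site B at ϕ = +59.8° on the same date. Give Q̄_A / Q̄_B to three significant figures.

— Configuration A (ϕ=-80.6°):
Solar declination: sin δ = sin ε · sin L_s = sin 25.19° × sin 230.3° = -0.32747, so δ = -19.115°.
cos h₀ = −tan(-80.6°) tan(-19.115°) = -2.0935 ≤ −1 ⇒ polar day, h₀ = π.
Bracket: h₀ sin ϕ sin δ + cos ϕ cos δ sin h₀ = 3.1416×-0.98657×-0.32747 + 0.16333×0.94486×0.00000 = 1.014963 + 0.000000 = 1.014963.
Q̄ = (S_0/π) × [bracket] = (589/π) × 1.014963 = 190.29 W/m².
— Configuration B (ϕ=+59.8°):
cos h₀ = −tan(+59.8°) tan(-19.115°) = 0.5955, h₀ = 0.9329 rad.
Bracket: h₀ sin ϕ sin δ + cos ϕ cos δ sin h₀ = 0.9329×0.86427×-0.32747 + 0.50302×0.94486×0.80336 = -0.264032 + 0.381824 = 0.117792.
Q̄ = (S_0/π) × [bracket] = (589/π) × 0.117792 = 22.084 W/m².
Ratio Q̄_A / Q̄_B = 190.29 / 22.084 = 8.617.

Q̄_A / Q̄_B ≈ 8.62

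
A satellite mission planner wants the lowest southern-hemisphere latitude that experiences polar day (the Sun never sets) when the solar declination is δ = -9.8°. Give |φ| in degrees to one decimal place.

|φ| = 80.2°

Polar day requires cos H₀ = −tan φ tan δ ≤ −1, i.e. tan φ tan δ ≥ 1.
The boundary is |tan φ| · |tan δ| = 1, so |φ| = 90° − |δ| = 90° − 9.8° = 80.2° in the southern hemisphere.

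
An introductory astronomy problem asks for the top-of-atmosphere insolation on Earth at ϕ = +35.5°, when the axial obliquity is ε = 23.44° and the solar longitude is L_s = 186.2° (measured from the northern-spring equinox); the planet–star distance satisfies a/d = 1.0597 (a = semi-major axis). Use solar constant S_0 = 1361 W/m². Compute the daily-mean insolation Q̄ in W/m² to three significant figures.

Q̄ ≈ 377 W/m²

Solar declination: sin δ = sin ε · sin L_s = sin 23.44° × sin 186.2° = -0.04296, so δ = -2.462°.
cos h₀ = −tan(+35.5°) tan(-2.462°) = 0.0307, h₀ = 1.5401 rad.
Bracket: h₀ sin ϕ sin δ + cos ϕ cos δ sin h₀ = 1.5401×0.58070×-0.04296 + 0.81412×0.99908×0.99953 = -0.038421 + 0.812989 = 0.774568.
Inverse-square distance factor (a/d)² = 1.0597² = 1.122964.
Q̄ = (S_0/π) × 1.122964 × [bracket] = (1361/π) × 1.122964 × 0.774568 = 376.8 W/m².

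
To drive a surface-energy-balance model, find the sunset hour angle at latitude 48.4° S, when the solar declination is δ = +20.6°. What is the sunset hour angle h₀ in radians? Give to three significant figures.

h₀ = 1.13 rad

cos h₀ = −tan ϕ · tan δ = −tan(-48.4°) × tan(+20.600°) = 0.4234, so h₀ = 1.1336 rad = 64.95°.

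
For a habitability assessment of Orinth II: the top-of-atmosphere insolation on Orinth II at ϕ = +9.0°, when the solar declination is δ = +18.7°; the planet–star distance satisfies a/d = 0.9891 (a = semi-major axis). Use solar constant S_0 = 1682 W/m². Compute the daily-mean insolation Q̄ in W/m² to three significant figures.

Q̄ ≈ 532 W/m²

cos h₀ = −tan(+9.0°) tan(+18.700°) = -0.0536, h₀ = 1.6244 rad.
Bracket: h₀ sin ϕ sin δ + cos ϕ cos δ sin h₀ = 1.6244×0.15643×0.32061 + 0.98769×0.94721×0.99856 = 0.081469 + 0.934203 = 1.015672.
Inverse-square distance factor (a/d)² = 0.9891² = 0.978319.
Q̄ = (S_0/π) × 0.978319 × [bracket] = (1682/π) × 0.978319 × 1.015672 = 532.0 W/m².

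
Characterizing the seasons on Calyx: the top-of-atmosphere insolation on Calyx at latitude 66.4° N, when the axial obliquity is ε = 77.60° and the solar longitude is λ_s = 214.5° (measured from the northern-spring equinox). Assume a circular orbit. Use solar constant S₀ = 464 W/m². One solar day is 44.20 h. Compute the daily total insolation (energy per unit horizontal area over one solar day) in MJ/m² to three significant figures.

0.00 MJ/m²

Solar declination: sin δ = sin ε · sin λ_s = sin 77.60° × sin 214.5° = -0.55319, so δ = -33.586°.
cos H₀ = −tan(+66.4°) tan(-33.586°) = 1.5200 ≥ 1 ⇒ polar night, H₀ = 0 and Q̄ = 0.
Daily total = Q̄ × 44.20 h × 3600 s/h = 0.00 MJ/m².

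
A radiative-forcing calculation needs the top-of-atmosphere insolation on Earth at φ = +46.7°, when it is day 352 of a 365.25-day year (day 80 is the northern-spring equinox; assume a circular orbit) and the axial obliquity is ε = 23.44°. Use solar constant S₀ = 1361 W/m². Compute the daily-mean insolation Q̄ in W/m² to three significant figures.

Q̄ ≈ 105 W/m²

Solar longitude: λ_s = 360° × (352 − 80)/365.25 = 268.090°.
sin δ = sin 23.44° × sin 268.090° = -0.39757, so δ = -23.426°.
cos H₀ = −tan(+46.7°) tan(-23.426°) = 0.4598, H₀ = 1.0930 rad.
Bracket: H₀ sin φ sin δ + cos φ cos δ sin H₀ = 1.0930×0.72777×-0.39757 + 0.68582×0.91757×0.88803 = -0.316248 + 0.558826 = 0.242578.
Q̄ = (S₀/π) × [bracket] = (1361/π) × 0.242578 = 105.1 W/m².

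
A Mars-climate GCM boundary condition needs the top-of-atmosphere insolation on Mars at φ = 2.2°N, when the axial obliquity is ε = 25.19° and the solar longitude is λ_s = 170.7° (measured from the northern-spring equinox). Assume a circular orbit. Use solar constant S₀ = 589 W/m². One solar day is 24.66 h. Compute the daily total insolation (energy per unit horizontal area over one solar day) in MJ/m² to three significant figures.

Solar declination: sin δ = sin ε · sin λ_s = sin 25.19° × sin 170.7° = 0.06878, so δ = +3.944°.
cos H₀ = −tan(+2.2°) tan(+3.944°) = -0.0026, H₀ = 1.5734 rad.
Bracket: H₀ sin φ sin δ + cos φ cos δ sin H₀ = 1.5734×0.03839×0.06878 + 0.99926×0.99763×1.00000 = 0.004155 + 0.996892 = 1.001047.
Q̄ = (S₀/π) × [bracket] = (589/π) × 1.001047 = 187.68 W/m².
Daily total = Q̄ × 24.66 h × 3600 s/h = 187.68 × 24.66 × 3600 / 10⁶ = 16.66 MJ/m².

16.7 MJ/m²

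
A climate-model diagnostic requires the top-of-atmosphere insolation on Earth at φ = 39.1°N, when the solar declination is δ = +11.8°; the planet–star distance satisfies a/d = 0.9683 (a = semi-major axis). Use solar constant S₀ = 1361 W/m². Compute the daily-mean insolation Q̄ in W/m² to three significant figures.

Q̄ ≈ 395 W/m²

cos H₀ = −tan(+39.1°) tan(+11.800°) = -0.1698, H₀ = 1.7414 rad.
Bracket: H₀ sin φ sin δ + cos φ cos δ sin H₀ = 1.7414×0.63068×0.20450 + 0.77605×0.97887×0.98548 = 0.224595 + 0.748622 = 0.973217.
Inverse-square distance factor (a/d)² = 0.9683² = 0.937605.
Q̄ = (S₀/π) × 0.937605 × [bracket] = (1361/π) × 0.937605 × 0.973217 = 395.3 W/m².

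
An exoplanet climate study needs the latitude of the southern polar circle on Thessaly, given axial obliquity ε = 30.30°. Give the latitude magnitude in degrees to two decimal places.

The polar circle is the lowest latitude that experiences at least one full rotation of continuous darkness at the northern-summer solstice; it lies at |ϕ| = 90° − ε = 90° − 30.30° = 59.70°.

59.70°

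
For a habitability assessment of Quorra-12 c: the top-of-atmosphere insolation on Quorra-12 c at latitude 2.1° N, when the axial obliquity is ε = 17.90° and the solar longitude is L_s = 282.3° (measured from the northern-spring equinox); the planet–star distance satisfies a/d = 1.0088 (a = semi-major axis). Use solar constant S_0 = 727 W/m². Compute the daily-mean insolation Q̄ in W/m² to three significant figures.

Q̄ ≈ 220 W/m²

Solar declination: sin δ = sin ε · sin L_s = sin 17.90° × sin 282.3° = -0.30030, so δ = -17.476°.
cos h₀ = −tan(+2.1°) tan(-17.476°) = 0.0115, h₀ = 1.5593 rad.
Bracket: h₀ sin ϕ sin δ + cos ϕ cos δ sin h₀ = 1.5593×0.03664×-0.30030 + 0.99933×0.95384×0.99993 = -0.017157 + 0.953134 = 0.935977.
Inverse-square distance factor (a/d)² = 1.0088² = 1.017677.
Q̄ = (S_0/π) × 1.017677 × [bracket] = (727/π) × 1.017677 × 0.935977 = 220.4 W/m².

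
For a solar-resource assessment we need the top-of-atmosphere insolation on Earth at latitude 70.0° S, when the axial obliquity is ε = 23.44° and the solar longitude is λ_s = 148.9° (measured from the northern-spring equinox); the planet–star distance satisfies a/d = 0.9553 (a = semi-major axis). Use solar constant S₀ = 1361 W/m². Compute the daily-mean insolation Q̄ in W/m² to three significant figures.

Solar declination: sin δ = sin ε · sin λ_s = sin 23.44° × sin 148.9° = 0.20547, so δ = +11.857°.
cos H₀ = −tan(-70.0°) tan(+11.857°) = 0.5768, H₀ = 0.9559 rad.
Bracket: H₀ sin φ sin δ + cos φ cos δ sin H₀ = 0.9559×-0.93969×0.20547 + 0.34202×0.97866×0.81686 = -0.184563 + 0.273420 = 0.088857.
Inverse-square distance factor (a/d)² = 0.9553² = 0.912598.
Q̄ = (S₀/π) × 0.912598 × [bracket] = (1361/π) × 0.912598 × 0.088857 = 35.13 W/m².

Q̄ ≈ 35.1 W/m²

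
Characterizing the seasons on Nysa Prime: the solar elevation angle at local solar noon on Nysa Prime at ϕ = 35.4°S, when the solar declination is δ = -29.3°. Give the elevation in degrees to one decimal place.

At local noon the hour angle is zero, so the zenith angle equals |ϕ − δ| = |-35.4° − (-29.300°)| = 6.100°.
Elevation = 90° − 6.100° = 83.9°.

83.9°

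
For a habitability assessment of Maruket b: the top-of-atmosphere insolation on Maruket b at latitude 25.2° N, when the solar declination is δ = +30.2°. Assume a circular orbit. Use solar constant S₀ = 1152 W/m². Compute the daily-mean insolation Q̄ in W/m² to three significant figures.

Q̄ ≈ 421 W/m²

cos H₀ = −tan(+25.2°) tan(+30.200°) = -0.2739, H₀ = 1.8482 rad.
Bracket: H₀ sin φ sin δ + cos φ cos δ sin H₀ = 1.8482×0.42578×0.50302 + 0.90483×0.86427×0.96177 = 0.395840 + 0.752121 = 1.147961.
Q̄ = (S₀/π) × [bracket] = (1152/π) × 1.147961 = 420.9 W/m².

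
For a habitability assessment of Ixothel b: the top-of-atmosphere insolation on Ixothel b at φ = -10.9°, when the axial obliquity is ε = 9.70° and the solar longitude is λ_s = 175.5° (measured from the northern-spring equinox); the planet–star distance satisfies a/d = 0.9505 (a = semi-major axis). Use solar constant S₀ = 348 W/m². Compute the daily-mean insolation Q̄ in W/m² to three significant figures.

Solar declination: sin δ = sin ε · sin λ_s = sin 9.70° × sin 175.5° = 0.01322, so δ = +0.757°.
cos H₀ = −tan(-10.9°) tan(+0.757°) = 0.0025, H₀ = 1.5683 rad.
Bracket: H₀ sin φ sin δ + cos φ cos δ sin H₀ = 1.5683×-0.18910×0.01322 + 0.98196×0.99991×1.00000 = -0.003921 + 0.981872 = 0.977951.
Inverse-square distance factor (a/d)² = 0.9505² = 0.903450.
Q̄ = (S₀/π) × 0.903450 × [bracket] = (348/π) × 0.903450 × 0.977951 = 97.87 W/m².

Q̄ ≈ 97.9 W/m²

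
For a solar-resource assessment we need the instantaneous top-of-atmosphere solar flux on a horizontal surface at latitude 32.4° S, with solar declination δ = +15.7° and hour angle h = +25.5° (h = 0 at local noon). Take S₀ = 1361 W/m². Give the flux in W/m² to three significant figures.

cos θ_z = sin φ sin δ + cos φ cos δ cos h = -0.144995 + 0.733646 = 0.588651.
Flux = S₀ · cos θ_z = 1361 × 0.588651 = 801.2 W/m².

801 W/m²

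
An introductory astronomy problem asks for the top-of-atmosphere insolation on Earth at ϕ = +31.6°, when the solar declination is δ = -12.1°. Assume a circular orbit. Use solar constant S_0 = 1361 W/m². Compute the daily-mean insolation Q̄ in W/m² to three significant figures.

Q̄ ≈ 289 W/m²

cos h₀ = −tan(+31.6°) tan(-12.100°) = 0.1319, h₀ = 1.4385 rad.
Bracket: h₀ sin ϕ sin δ + cos ϕ cos δ sin h₀ = 1.4385×0.52399×-0.20962 + 0.85173×0.97778×0.99126 = -0.158003 + 0.825526 = 0.667523.
Q̄ = (S_0/π) × [bracket] = (1361/π) × 0.667523 = 289.2 W/m².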